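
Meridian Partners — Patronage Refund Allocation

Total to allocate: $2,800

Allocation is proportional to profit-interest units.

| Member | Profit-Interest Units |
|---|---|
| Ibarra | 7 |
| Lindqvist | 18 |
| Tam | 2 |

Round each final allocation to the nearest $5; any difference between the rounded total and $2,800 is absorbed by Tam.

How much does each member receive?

Ibarra: $725 · Lindqvist: $1,865 · Tam: $210

Total profit-interest units = 27.
Pro-rata amounts: Ibarra 7/27 × $2,800 = 725.93; Lindqvist 18/27 × $2,800 = 1,866.67; Tam 2/27 × $2,800 = 207.41.
At nearest $5: Ibarra $725; Lindqvist $1,865; Tam $205. Sum = $2,795.
Difference $2,800 − $2,795 = +$5 applied to Tam: Tam becomes $210.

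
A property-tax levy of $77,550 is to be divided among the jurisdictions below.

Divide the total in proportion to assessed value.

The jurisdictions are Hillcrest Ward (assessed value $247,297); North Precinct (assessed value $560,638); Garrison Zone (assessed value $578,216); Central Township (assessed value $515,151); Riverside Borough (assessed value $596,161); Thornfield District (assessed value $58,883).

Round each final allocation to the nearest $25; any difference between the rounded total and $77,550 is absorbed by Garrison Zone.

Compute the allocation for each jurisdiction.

Sum of assessed value: 2,556,346.
Unrounded shares: Hillcrest Ward 247,297/2,556,346 × $77,550 = 7,502.07; North Precinct 560,638/2,556,346 × $77,550 = 17,007.67; Garrison Zone 578,216/2,556,346 × $77,550 = 17,540.92; Central Township 515,151/2,556,346 × $77,550 = 15,627.76; Riverside Borough 596,161/2,556,346 × $77,550 = 18,085.30; Thornfield District 58,883/2,556,346 × $77,550 = 1,786.29.
Rounded to nearest $25: Hillcrest Ward $7,500; North Precinct $17,000; Garrison Zone $17,550; Central Township $15,625; Riverside Borough $18,075; Thornfield District $1,775. Sum = $77,525.
Difference $77,550 − $77,525 = +$25 applied to Garrison Zone: Garrison Zone becomes $17,575.

Hillcrest Ward: $7,500 | North Precinct: $17,000 | Garrison Zone: $17,575 | Central Township: $15,625 | Riverside Borough: $18,075 | Thornfield District: $1,775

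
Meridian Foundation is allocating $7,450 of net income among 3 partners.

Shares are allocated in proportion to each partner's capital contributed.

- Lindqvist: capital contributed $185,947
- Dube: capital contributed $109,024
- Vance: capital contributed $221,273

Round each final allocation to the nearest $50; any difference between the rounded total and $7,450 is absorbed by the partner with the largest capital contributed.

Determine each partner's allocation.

Combined capital contributed = 185,947 + 109,024 + 221,273 = 516,244.
Pro-rata amounts: Lindqvist 2,683.43; Dube 1,573.34; Vance 3,193.23.
At nearest $50: Lindqvist $2,700; Dube $1,550; Vance $3,200. Sum = $7,450.
Sum already equals the total — no adjustment.

Lindqvist: $2,700 | Dube: $1,550 | Vance: $3,200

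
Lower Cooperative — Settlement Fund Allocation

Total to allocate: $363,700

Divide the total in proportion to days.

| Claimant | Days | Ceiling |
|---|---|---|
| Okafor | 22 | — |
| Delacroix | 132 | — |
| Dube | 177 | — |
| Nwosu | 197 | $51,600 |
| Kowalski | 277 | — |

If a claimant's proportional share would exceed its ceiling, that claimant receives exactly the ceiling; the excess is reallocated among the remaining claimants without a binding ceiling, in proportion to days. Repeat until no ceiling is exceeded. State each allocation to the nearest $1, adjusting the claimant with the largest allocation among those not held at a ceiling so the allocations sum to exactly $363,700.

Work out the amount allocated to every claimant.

Sum of days: 805.
Proportional shares (ignoring caps): Okafor 9,939.63; Delacroix 59,637.76; Dube 79,968.82; Nwosu 89,004.84; Kowalski 125,148.94.
Capped: Nwosu ($51,600); residual $312,100 reallocated over remaining days 608.
Redistributed shares: Okafor 11,293.09 → $11,293; Delacroix 67,758.55 → $67,759; Dube 90,858.06 → $90,858; Kowalski 142,190.30 → $142,190.

Okafor: $11,293; Delacroix: $67,759; Dube: $90,858; Nwosu: $51,600; Kowalski: $142,190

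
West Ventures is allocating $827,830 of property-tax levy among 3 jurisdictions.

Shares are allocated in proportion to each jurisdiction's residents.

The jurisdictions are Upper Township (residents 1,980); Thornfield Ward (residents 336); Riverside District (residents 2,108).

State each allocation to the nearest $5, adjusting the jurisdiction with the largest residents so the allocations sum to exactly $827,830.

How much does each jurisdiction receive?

Total residents = 4,424.
Unrounded shares: Upper Township 1,980/4,424 × $827,830 = 370,502.58; Thornfield Ward 336/4,424 × $827,830 = 62,873.16; Riverside District 2,108/4,424 × $827,830 = 394,454.26.
At nearest $5: Upper Township $370,505; Thornfield Ward $62,875; Riverside District $394,455. Sum = $827,835.
Difference $827,830 − $827,835 = −$5 applied to largest residents (Riverside District): Riverside District becomes $394,450.

Upper Township: $370,505; Thornfield Ward: $62,875; Riverside District: $394,450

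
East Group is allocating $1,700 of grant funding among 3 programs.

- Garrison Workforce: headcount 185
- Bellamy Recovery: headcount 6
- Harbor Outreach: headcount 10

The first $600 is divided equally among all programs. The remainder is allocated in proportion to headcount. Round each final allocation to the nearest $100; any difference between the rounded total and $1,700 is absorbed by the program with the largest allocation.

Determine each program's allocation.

$600 shared equally gives $200 per program.
Remainder $1,100 by headcount (total 201): Garrison Workforce 1,012.44 → $1,000; Bellamy Recovery 32.84 → $0; Harbor Outreach 54.73 → $100.
Totals: Garrison Workforce $200 + $1,000 = $1,200; Bellamy Recovery $200 + $0 = $200; Harbor Outreach $200 + $100 = $300.

Garrison Workforce: $1,200 | Bellamy Recovery: $200 | Harbor Outreach: $300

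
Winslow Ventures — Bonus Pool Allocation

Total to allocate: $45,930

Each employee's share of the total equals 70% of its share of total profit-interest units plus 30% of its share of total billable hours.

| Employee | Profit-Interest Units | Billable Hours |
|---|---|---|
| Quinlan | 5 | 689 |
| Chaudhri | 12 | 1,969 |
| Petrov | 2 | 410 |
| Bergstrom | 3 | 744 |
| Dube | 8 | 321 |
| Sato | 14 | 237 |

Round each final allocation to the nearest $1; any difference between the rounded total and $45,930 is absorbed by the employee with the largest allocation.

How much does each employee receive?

Profit-interest units total 44; billable hours total 4,370.
Blended shares (70% profit-interest units + 30% billable hours): Quinlan 0.1268; Chaudhri 0.3261; Petrov 0.0600; Bergstrom 0.0988; Dube 0.1493; Sato 0.2390.
Pro-rata amounts: Quinlan 5,826.00; Chaudhri 14,976.89; Petrov 2,754.18; Bergstrom 4,538.01; Dube 6,857.78; Sato 10,977.15.
At nearest $1: Quinlan $5,826; Chaudhri $14,977; Petrov $2,754; Bergstrom $4,538; Dube $6,858; Sato $10,977. Sum = $45,930.
No rounding difference to absorb.

Quinlan: $5,826; Chaudhri: $14,977; Petrov: $2,754; Bergstrom: $4,538; Dube: $6,858; Sato: $10,977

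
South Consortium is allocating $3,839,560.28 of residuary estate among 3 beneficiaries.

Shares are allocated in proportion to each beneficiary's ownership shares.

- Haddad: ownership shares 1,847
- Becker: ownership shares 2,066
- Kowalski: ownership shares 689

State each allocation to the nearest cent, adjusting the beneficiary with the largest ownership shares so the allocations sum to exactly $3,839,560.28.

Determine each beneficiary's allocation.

Sum of ownership shares: 1,847 + 2,066 + 689 = 4,602.
Pro-rata amounts: Haddad 1,540,996.9225; Becker 1,723,713.9371; Kowalski 574,849.4205.
Rounded to nearest cent: Haddad $1,540,996.92; Becker $1,723,713.94; Kowalski $574,849.42. Sum = $3,839,560.28.
Rounded total matches; no reconciliation needed.

Haddad: $1,540,996.92; Becker: $1,723,713.94; Kowalski: $574,849.42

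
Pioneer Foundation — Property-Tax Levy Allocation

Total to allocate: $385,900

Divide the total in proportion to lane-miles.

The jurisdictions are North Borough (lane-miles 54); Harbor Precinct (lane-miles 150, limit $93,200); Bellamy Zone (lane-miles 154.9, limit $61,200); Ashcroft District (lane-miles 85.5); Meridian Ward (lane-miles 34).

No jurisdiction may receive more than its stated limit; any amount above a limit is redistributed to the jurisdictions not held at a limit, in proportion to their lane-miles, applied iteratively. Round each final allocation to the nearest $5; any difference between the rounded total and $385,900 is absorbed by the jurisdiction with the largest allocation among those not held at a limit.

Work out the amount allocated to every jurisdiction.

North Borough: $72,050 | Harbor Precinct: $93,200 | Bellamy Zone: $61,200 | Ashcroft District: $114,085 | Meridian Ward: $45,365

Combined lane-miles = 478.4.
Proportional shares (ignoring caps): North Borough 43,558.95; Harbor Precinct 120,997.07; Bellamy Zone 124,949.64; Ashcroft District 68,968.33; Meridian Ward 27,426.00.
Cap binds for Harbor Precinct ($93,200), Bellamy Zone ($61,200); remaining pool $231,500 reallocated over remaining lane-miles 173.5.
Shares after redistribution: North Borough 72,051.87 → $72,050; Ashcroft District 114,082.13 → $114,080; Meridian Ward 45,365.99 → $45,365.
Rounding difference +$5 applied to Ashcroft District → $114,085.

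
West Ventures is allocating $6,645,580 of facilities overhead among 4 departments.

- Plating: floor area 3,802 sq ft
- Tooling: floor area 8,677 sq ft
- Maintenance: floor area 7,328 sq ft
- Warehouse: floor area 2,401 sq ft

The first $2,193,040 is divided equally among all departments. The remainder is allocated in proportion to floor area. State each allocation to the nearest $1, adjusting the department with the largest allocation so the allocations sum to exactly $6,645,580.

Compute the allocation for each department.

Plating: $1,310,533 | Tooling: $2,287,934 | Maintenance: $2,017,470 | Warehouse: $1,029,643

First tranche $2,193,040 split equally: $548,260 each.
Remainder $4,452,540 by floor area (total 22,208): Plating 762,272.92 → $762,273; Tooling 1,739,674.42 → $1,739,674; Maintenance 1,469,209.88 → $1,469,210; Warehouse 481,382.77 → $481,383.
Totals: Plating $548,260 + $762,273 = $1,310,533; Tooling $548,260 + $1,739,674 = $2,287,934; Maintenance $548,260 + $1,469,210 = $2,017,470; Warehouse $548,260 + $481,383 = $1,029,643.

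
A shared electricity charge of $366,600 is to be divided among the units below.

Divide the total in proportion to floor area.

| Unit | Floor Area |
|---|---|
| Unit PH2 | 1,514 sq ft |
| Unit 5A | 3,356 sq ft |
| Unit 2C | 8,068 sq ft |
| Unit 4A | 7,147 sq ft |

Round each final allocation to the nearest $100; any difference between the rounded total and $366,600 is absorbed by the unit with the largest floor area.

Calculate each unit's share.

Unit PH2: $27,600 | Unit 5A: $61,300 | Unit 2C: $147,200 | Unit 4A: $130,500

Floor area total: 20,085.
Proportional shares: Unit PH2 1,514/20,085 × $366,600 = 27,634.17; Unit 5A 3,356/20,085 × $366,600 = 61,255.15; Unit 2C 8,068/20,085 × $366,600 = 147,260.58; Unit 4A 7,147/20,085 × $366,600 = 130,450.10.
At nearest $100: Unit PH2 $27,600; Unit 5A $61,300; Unit 2C $147,300; Unit 4A $130,500. Sum = $366,700.
Difference $366,600 − $366,700 = −$100 applied to largest floor area (Unit 2C): Unit 2C becomes $147,200.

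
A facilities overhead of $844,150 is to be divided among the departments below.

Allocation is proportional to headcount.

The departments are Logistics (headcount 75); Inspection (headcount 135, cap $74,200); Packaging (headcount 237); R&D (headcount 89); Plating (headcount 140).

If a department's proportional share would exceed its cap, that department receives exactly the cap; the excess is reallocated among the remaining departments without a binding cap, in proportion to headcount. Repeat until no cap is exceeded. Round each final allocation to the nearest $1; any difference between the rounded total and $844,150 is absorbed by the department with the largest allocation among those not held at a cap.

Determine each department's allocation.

Logistics: $106,740; Inspection: $74,200; Packaging: $337,297; R&D: $126,665; Plating: $199,248

Total headcount = 676.
Proportional shares (ignoring caps): Logistics 93,655.70; Inspection 168,580.25; Packaging 295,952.00; R&D 111,138.09; Plating 174,823.96.
Held at cap: Inspection ($74,200); residual $769,950 reallocated over remaining headcount 541.
Shares after redistribution: Logistics 106,739.83 → $106,740; Packaging 337,297.87 → $337,298; R&D 126,664.60 → $126,665; Plating 199,247.69 → $199,248.
Rounding difference −$1 applied to Packaging → $337,297.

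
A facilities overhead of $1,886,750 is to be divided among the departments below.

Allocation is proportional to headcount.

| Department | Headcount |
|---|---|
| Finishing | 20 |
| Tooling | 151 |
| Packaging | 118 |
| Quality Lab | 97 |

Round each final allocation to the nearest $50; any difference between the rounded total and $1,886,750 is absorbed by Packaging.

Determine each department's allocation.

Finishing: $97,750 | Tooling: $738,100 | Packaging: $576,750 | Quality Lab: $474,150

Sum of headcount: 386.
Raw shares: Finishing 20/386 × $1,886,750 = 97,759.07; Tooling 151/386 × $1,886,750 = 738,080.96; Packaging 118/386 × $1,886,750 = 576,778.50; Quality Lab 97/386 × $1,886,750 = 474,131.48.
After rounding ($50): Finishing $97,750; Tooling $738,100; Packaging $576,800; Quality Lab $474,150. Sum = $1,886,800.
Difference $1,886,750 − $1,886,800 = −$50 applied to Packaging: Packaging becomes $576,750.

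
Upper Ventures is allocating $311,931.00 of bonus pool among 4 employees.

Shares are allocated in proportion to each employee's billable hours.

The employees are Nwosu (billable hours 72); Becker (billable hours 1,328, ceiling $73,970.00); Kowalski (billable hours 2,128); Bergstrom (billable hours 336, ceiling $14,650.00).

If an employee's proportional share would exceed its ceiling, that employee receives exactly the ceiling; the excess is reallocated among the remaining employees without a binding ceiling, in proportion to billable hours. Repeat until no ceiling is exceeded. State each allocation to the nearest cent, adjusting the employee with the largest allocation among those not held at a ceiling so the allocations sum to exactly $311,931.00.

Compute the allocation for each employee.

Nwosu: $7,308.36 | Becker: $73,970.00 | Kowalski: $216,002.64 | Bergstrom: $14,650.00

Sum of billable hours: 3,864.
Pro-rata shares before constraints: Nwosu 5,812.3789; Becker 107,206.0994; Kowalski 171,788.0870; Bergstrom 27,124.4348.
Cap binds for Becker ($73,970.00), Bergstrom ($14,650.00); balance $223,311.00 reallocated over remaining billable hours 2,200.
Remaining shares: Nwosu 7,308.3600 → $7,308.36; Kowalski 216,002.6400 → $216,002.64.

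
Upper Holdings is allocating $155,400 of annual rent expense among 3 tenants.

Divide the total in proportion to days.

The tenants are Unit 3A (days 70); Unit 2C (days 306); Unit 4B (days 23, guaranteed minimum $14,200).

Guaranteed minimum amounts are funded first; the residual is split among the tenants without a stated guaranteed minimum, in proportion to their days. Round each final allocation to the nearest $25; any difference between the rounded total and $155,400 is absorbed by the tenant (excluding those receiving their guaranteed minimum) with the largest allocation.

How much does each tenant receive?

Unit 3A: $26,275 · Unit 2C: $114,925 · Unit 4B: $14,200

Guaranteed amounts: Unit 4B $14,200. Residual $141,200.
Residual split over remaining days 376: Unit 3A 26,287.23 → $26,275; Unit 2C 114,912.77 → $114,925.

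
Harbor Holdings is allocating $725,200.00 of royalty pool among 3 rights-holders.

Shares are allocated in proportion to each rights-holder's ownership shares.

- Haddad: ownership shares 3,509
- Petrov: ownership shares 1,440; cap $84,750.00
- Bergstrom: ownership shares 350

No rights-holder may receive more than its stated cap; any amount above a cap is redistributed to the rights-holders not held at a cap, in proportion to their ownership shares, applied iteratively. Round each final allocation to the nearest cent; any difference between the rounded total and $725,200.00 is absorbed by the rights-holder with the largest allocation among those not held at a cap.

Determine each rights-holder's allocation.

Sum of ownership shares: 5,299.
Pro-rata shares before constraints: Haddad 480,227.7411; Petrov 197,072.6552; Bergstrom 47,899.6037.
Cap binds for Petrov ($84,750.00); residual $640,450.00 reallocated over remaining ownership shares 3,859.
Remaining shares: Haddad 582,363.0604 → $582,363.06; Bergstrom 58,086.9396 → $58,086.94.

Haddad: $582,363.06 · Petrov: $84,750.00 · Bergstrom: $58,086.94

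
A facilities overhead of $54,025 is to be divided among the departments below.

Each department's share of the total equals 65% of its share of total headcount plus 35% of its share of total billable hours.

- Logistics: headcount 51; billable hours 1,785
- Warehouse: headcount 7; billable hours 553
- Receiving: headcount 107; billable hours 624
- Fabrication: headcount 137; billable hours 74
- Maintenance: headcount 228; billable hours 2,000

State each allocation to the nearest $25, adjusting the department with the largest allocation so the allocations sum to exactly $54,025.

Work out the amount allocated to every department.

Logistics: $10,075 | Warehouse: $2,550 | Receiving: $9,425 | Fabrication: $9,350 | Maintenance: $22,625

Headcount total 530; billable hours total 5,036.
Composite weights (65% headcount + 35% billable hours): Logistics 0.1866; Warehouse 0.0470; Receiving 0.1746; Fabrication 0.1732; Maintenance 0.4186.
Proportional shares: Logistics 10,081.28; Warehouse 2,540.16; Receiving 9,432.45; Fabrication 9,355.07; Maintenance 22,616.05.
Rounded to nearest $25: Logistics $10,075; Warehouse $2,550; Receiving $9,425; Fabrication $9,350; Maintenance $22,625. Sum = $54,025.
Rounded total matches; no reconciliation needed.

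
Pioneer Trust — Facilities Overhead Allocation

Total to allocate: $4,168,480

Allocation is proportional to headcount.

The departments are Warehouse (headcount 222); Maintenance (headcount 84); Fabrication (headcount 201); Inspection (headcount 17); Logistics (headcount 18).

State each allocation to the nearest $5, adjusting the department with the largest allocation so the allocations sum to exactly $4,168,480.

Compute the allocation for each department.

Warehouse: $1,707,390; Maintenance: $646,035; Fabrication: $1,545,875; Inspection: $130,745; Logistics: $138,435

Headcount total: 542.
Proportional shares: Warehouse 222/542 × $4,168,480 = 1,707,384.80; Maintenance 84/542 × $4,168,480 = 646,037.49; Fabrication 201/542 × $4,168,480 = 1,545,875.42; Inspection 17/542 × $4,168,480 = 130,745.68; Logistics 18/542 × $4,168,480 = 138,436.61.
Rounded to nearest $5: Warehouse $1,707,385; Maintenance $646,035; Fabrication $1,545,875; Inspection $130,745; Logistics $138,435. Sum = $4,168,475.
Difference $4,168,480 − $4,168,475 = +$5 applied to largest allocation (Warehouse): Warehouse becomes $1,707,390.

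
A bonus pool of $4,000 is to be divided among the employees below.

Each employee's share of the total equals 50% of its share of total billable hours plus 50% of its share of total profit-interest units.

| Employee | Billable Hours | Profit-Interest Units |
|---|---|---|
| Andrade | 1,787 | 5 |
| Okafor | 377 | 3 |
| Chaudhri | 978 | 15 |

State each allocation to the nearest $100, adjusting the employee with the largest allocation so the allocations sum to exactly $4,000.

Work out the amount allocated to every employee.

Andrade: $1,600 | Okafor: $500 | Chaudhri: $1,900

Billable hours total 3,142; profit-interest units total 23.
Blended shares (50% billable hours + 50% profit-interest units): Andrade 0.3931; Okafor 0.1252; Chaudhri 0.4817.
Raw shares: Andrade 1,572.27; Okafor 500.84; Chaudhri 1,926.88.
After rounding ($100): Andrade $1,600; Okafor $500; Chaudhri $1,900. Sum = $4,000.
Rounded total matches; no reconciliation needed.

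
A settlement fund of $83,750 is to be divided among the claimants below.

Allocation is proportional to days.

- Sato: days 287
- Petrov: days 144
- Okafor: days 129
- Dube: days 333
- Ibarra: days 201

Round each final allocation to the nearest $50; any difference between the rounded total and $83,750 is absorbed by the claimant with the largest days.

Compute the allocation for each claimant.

Sum of days: 287 + 144 + 129 + 333 + 201 = 1,094.
Pro-rata amounts: Sato 21,970.98; Petrov 11,023.77; Okafor 9,875.46; Dube 25,492.46; Ibarra 15,387.34.
After rounding ($50): Sato $21,950; Petrov $11,000; Okafor $9,900; Dube $25,500; Ibarra $15,400. Sum = $83,750.
Sum already equals the total — no adjustment.

Sato: $21,950 | Petrov: $11,000 | Okafor: $9,900 | Dube: $25,500 | Ibarra: $15,400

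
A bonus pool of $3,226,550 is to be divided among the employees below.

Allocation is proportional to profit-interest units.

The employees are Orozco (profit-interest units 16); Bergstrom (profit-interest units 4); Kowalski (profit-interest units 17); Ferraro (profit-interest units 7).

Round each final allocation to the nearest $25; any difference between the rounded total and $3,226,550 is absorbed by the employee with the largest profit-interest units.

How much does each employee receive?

Profit-interest units total: 44.
Raw shares: Orozco 16/44 × $3,226,550 = 1,173,290.91; Bergstrom 4/44 × $3,226,550 = 293,322.73; Kowalski 17/44 × $3,226,550 = 1,246,621.59; Ferraro 7/44 × $3,226,550 = 513,314.77.
At nearest $25: Orozco $1,173,300; Bergstrom $293,325; Kowalski $1,246,625; Ferraro $513,325. Sum = $3,226,575.
Difference $3,226,550 − $3,226,575 = −$25 applied to largest profit-interest units (Kowalski): Kowalski becomes $1,246,600.

Orozco: $1,173,300 · Bergstrom: $293,325 · Kowalski: $1,246,600 · Ferraro: $513,325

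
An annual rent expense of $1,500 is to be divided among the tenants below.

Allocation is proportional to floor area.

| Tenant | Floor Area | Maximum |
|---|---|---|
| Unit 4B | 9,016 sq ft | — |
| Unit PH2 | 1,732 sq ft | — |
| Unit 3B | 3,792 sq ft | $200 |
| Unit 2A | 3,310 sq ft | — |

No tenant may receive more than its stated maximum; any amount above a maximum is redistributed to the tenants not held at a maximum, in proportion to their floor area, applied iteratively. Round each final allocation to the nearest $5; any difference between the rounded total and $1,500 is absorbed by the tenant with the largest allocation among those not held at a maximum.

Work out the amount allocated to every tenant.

Unit 4B: $835; Unit PH2: $160; Unit 3B: $200; Unit 2A: $305

Floor area total: 17,850.
Unconstrained shares: Unit 4B 757.65; Unit PH2 145.55; Unit 3B 318.66; Unit 2A 278.15.
Cap binds for Unit 3B ($200); residual $1,300 reallocated over remaining floor area 14,058.
Redistributed shares: Unit 4B 833.75 → $835; Unit PH2 160.17 → $160; Unit 2A 306.09 → $305.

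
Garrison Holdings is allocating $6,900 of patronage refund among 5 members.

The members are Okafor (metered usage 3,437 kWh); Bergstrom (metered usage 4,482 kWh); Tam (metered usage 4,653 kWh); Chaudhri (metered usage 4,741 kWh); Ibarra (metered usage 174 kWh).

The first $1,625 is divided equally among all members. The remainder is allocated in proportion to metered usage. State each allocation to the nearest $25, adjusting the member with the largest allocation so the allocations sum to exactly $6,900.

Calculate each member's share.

Okafor: $1,350 | Bergstrom: $1,675 | Tam: $1,725 | Chaudhri: $1,775 | Ibarra: $375

Equal tier: $1,625 ÷ 5 = $325 apiece.
Remainder $5,275 by metered usage (total 17,487): Okafor 1,036.78 → $1,025; Bergstrom 1,352.01 → $1,350; Tam 1,403.59 → $1,400; Chaudhri 1,430.14 → $1,425; Ibarra 52.49 → $50.
Rounding difference +$25 on remainder applied to Chaudhri.
Totals: Okafor $325 + $1,025 = $1,350; Bergstrom $325 + $1,350 = $1,675; Tam $325 + $1,400 = $1,725; Chaudhri $325 + $1,450 = $1,775; Ibarra $325 + $50 = $375.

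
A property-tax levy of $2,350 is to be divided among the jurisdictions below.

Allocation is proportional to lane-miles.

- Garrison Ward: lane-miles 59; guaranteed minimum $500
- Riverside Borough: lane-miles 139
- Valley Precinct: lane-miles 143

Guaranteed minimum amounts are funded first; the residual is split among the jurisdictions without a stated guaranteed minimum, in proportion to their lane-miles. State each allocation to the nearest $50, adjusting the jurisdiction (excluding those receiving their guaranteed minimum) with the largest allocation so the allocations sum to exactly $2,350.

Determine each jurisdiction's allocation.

Garrison Ward: $500 | Riverside Borough: $900 | Valley Precinct: $950

Guaranteed amounts: Garrison Ward $500. Balance $1,850.
Balance split over remaining lane-miles 282: Riverside Borough 911.88 → $900; Valley Precinct 938.12 → $950.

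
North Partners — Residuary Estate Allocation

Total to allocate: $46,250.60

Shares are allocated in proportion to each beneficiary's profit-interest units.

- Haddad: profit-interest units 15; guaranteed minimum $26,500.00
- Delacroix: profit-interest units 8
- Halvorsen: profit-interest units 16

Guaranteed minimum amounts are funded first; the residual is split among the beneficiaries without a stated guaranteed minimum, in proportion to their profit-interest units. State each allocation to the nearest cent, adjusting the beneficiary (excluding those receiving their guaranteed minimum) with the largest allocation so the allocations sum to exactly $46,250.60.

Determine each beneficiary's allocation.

Fund the minimums — Haddad $26,500.00. Residual $19,750.60.
Residual split over remaining profit-interest units 24: Delacroix 6,583.5333 → $6,583.53; Halvorsen 13,167.0667 → $13,167.07.

Haddad: $26,500.00; Delacroix: $6,583.53; Halvorsen: $13,167.07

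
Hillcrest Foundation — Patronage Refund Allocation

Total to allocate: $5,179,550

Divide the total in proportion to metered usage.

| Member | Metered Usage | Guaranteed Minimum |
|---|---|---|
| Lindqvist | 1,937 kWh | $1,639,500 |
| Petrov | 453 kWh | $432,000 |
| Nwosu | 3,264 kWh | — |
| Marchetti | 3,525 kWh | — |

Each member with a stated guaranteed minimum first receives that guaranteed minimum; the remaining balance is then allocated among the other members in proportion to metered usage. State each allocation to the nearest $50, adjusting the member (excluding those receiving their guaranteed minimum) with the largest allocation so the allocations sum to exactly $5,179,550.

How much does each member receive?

Lindqvist: $1,639,500; Petrov: $432,000; Nwosu: $1,494,300; Marchetti: $1,613,750

Guaranteed amounts: Lindqvist $1,639,500; Petrov $432,000. Remaining pool $3,108,050.
Remaining pool split over remaining metered usage 6,789: Nwosu 1,494,281.22 → $1,494,300; Marchetti 1,613,768.78 → $1,613,750.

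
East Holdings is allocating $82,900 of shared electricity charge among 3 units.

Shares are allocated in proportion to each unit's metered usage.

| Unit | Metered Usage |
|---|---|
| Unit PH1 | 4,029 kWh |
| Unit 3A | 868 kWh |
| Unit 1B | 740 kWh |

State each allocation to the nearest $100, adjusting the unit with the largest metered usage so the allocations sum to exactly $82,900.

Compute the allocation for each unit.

Combined metered usage = 4,029 + 868 + 740 = 5,637.
Proportional shares: Unit PH1 59,252.10; Unit 3A 12,765.16; Unit 1B 10,882.74.
After rounding ($100): Unit PH1 $59,300; Unit 3A $12,800; Unit 1B $10,900. Sum = $83,000.
Difference $82,900 − $83,000 = −$100 applied to largest metered usage (Unit PH1): Unit PH1 becomes $59,200.

Unit PH1: $59,200 · Unit 3A: $12,800 · Unit 1B: $10,900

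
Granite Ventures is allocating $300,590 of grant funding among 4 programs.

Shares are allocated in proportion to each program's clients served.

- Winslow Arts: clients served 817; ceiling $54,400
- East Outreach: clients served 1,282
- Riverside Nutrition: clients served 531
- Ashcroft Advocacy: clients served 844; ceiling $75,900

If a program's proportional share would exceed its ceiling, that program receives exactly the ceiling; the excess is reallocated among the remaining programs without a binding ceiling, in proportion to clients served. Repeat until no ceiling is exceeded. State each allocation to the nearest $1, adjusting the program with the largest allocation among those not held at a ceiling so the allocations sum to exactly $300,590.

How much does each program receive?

Winslow Arts: $54,400 | East Outreach: $120,415 | Riverside Nutrition: $49,875 | Ashcroft Advocacy: $75,900

Combined clients served = 3,474.
Unconstrained shares: Winslow Arts 70,691.43; East Outreach 110,925.84; Riverside Nutrition 45,945.10; Ashcroft Advocacy 73,027.62.
Cap binds for Winslow Arts ($54,400); balance $246,190 reallocated over remaining clients served 2,657.
Cap binds for Ashcroft Advocacy ($75,900); balance $170,290 reallocated over remaining clients served 1,813.
Redistributed shares: East Outreach 120,414.66 → $120,415; Riverside Nutrition 49,875.34 → $49,875.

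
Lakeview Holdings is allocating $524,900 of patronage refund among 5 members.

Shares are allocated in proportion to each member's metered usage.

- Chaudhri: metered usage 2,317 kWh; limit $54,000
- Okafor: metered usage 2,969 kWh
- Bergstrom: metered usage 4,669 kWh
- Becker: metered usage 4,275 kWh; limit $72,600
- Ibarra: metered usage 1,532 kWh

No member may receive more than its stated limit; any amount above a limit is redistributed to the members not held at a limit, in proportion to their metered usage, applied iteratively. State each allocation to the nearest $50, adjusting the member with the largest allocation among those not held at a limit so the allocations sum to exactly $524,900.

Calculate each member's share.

Metered usage total: 15,762.
Pro-rata shares before constraints: Chaudhri 77,159.83; Okafor 98,872.48; Bergstrom 155,485.22; Becker 142,364.39; Ibarra 51,018.07.
Capped: Chaudhri ($54,000), Becker ($72,600); balance $398,300 reallocated over remaining metered usage 9,170.
Redistributed shares: Okafor 128,958.85 → $128,950; Bergstrom 202,798.55 → $202,800; Ibarra 66,542.60 → $66,550.

Chaudhri: $54,000 · Okafor: $128,950 · Bergstrom: $202,800 · Becker: $72,600 · Ibarra: $66,550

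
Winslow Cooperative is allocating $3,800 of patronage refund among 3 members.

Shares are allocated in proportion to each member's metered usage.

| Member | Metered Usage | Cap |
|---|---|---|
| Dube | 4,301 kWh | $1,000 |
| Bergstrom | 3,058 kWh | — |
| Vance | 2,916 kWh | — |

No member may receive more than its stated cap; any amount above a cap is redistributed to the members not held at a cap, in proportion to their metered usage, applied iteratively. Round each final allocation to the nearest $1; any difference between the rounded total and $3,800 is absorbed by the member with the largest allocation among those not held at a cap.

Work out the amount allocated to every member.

Combined metered usage = 10,275.
Proportional shares (ignoring caps): Dube 1,590.64; Bergstrom 1,130.94; Vance 1,078.42.
Held at cap: Dube ($1,000); remaining pool $2,800 reallocated over remaining metered usage 5,974.
Shares after redistribution: Bergstrom 1,433.28 → $1,433; Vance 1,366.72 → $1,367.

Dube: $1,000; Bergstrom: $1,433; Vance: $1,367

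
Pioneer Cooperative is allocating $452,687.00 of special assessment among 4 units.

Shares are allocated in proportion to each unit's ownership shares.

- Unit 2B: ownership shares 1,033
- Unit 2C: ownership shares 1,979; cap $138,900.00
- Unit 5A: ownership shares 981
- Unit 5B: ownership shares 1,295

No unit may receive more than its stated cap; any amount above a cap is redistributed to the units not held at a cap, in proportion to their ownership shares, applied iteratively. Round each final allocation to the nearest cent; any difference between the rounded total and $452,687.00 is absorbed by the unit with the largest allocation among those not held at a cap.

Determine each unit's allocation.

Unit 2B: $97,957.68 · Unit 2C: $138,900.00 · Unit 5A: $93,026.61 · Unit 5B: $122,802.71

Ownership shares total: 5,288.
Unconstrained shares: Unit 2B 88,431.4809; Unit 2C 169,415.1991; Unit 5A 83,979.9446; Unit 5B 110,860.3754.
Cap binds for Unit 2C ($138,900.00); residual $313,787.00 reallocated over remaining ownership shares 3,309.
Remaining shares: Unit 2B 97,957.6824 → $97,957.68; Unit 5A 93,026.6083 → $93,026.61; Unit 5B 122,802.7093 → $122,802.71.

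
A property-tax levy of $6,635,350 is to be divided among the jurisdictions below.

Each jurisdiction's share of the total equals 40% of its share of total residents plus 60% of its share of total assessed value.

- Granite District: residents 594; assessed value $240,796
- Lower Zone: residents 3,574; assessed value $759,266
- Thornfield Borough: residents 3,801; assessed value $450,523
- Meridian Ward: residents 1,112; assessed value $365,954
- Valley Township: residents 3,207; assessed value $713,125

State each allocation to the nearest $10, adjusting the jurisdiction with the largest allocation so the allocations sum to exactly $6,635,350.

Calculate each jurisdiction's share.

Granite District: $507,270 | Lower Zone: $1,966,900 | Thornfield Borough: $1,530,030 | Meridian Ward: $816,130 | Valley Township: $1,815,020

Residents total 12,288; assessed value total 2,529,664.
Composite weights (40% residents + 60% assessed value): Granite District 0.0764; Lower Zone 0.2964; Thornfield Borough 0.2306; Meridian Ward 0.1230; Valley Township 0.2735.
Pro-rata amounts: Granite District 507,267.82; Lower Zone 1,966,904.50; Thornfield Borough 1,530,032.48; Meridian Ward 816,127.84; Valley Township 1,815,017.37.
After rounding ($10): Granite District $507,270; Lower Zone $1,966,900; Thornfield Borough $1,530,030; Meridian Ward $816,130; Valley Township $1,815,020. Sum = $6,635,350.
Rounded total matches; no reconciliation needed.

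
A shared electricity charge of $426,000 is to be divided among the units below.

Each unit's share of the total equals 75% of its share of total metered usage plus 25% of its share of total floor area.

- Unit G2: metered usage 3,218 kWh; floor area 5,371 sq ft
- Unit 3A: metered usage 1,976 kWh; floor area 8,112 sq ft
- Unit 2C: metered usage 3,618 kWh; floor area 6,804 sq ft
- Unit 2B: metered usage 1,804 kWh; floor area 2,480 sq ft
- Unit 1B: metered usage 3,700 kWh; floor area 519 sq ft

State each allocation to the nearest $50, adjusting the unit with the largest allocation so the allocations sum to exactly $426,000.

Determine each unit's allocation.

Metered usage total 14,316; floor area total 23,286.
Blended shares (75% metered usage + 25% floor area): Unit G2 0.2263; Unit 3A 0.1906; Unit 2C 0.2626; Unit 2B 0.1211; Unit 1B 0.1994.
Unrounded shares: Unit G2 96,382.92; Unit 3A 81,200.50; Unit 2C 111,863.92; Unit 2B 51,603.54; Unit 1B 84,949.12.
At nearest $50: Unit G2 $96,400; Unit 3A $81,200; Unit 2C $111,850; Unit 2B $51,600; Unit 1B $84,950. Sum = $426,000.
Rounded total matches; no reconciliation needed.

Unit G2: $96,400 · Unit 3A: $81,200 · Unit 2C: $111,850 · Unit 2B: $51,600 · Unit 1B: $84,950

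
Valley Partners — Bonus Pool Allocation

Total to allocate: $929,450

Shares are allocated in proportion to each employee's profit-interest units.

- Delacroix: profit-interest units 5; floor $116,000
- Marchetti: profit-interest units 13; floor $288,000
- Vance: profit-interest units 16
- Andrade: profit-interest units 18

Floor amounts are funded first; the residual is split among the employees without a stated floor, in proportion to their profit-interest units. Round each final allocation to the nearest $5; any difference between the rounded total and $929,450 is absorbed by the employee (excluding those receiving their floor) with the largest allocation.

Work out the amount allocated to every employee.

Delacroix: $116,000 | Marchetti: $288,000 | Vance: $247,270 | Andrade: $278,180

Minimums first: Delacroix $116,000; Marchetti $288,000. Remaining pool $525,450.
Remaining pool split over remaining profit-interest units 34: Vance 247,270.59 → $247,270; Andrade 278,179.41 → $278,180.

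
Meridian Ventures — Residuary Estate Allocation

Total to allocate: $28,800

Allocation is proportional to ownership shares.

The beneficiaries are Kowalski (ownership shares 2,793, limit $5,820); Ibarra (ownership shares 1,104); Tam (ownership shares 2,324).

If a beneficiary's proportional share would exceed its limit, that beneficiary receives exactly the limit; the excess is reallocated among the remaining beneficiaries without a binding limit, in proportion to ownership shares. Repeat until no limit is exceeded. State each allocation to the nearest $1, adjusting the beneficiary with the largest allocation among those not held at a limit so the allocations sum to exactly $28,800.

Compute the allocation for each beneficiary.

Kowalski: $5,820 | Ibarra: $7,401 | Tam: $15,579

Total ownership shares = 6,221.
Pro-rata shares before constraints: Kowalski 12,930.14; Ibarra 5,110.95; Tam 10,758.91.
Capped: Kowalski ($5,820); residual $22,980 reallocated over remaining ownership shares 3,428.
Redistributed shares: Ibarra 7,400.79 → $7,401; Tam 15,579.21 → $15,579.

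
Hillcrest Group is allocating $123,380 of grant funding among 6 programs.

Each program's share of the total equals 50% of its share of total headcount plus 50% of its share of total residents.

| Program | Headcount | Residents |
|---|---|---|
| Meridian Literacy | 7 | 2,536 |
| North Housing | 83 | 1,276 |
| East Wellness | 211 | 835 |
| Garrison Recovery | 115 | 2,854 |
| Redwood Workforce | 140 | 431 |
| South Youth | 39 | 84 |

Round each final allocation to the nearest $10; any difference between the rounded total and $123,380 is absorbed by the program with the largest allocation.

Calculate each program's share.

Headcount total 595; residents total 8,016.
Combined weights (50% headcount + 50% residents): Meridian Literacy 0.1641; North Housing 0.1493; East Wellness 0.2294; Garrison Recovery 0.2747; Redwood Workforce 0.1445; South Youth 0.0380.
Raw shares: Meridian Literacy 20,242.46; North Housing 18,425.41; East Wellness 28,302.66; Garrison Recovery 33,887.26; Redwood Workforce 17,832.21; South Youth 4,690.00.
After rounding ($10): Meridian Literacy $20,240; North Housing $18,430; East Wellness $28,300; Garrison Recovery $33,890; Redwood Workforce $17,830; South Youth $4,690. Sum = $123,380.
Sum already equals the total — no adjustment.

Meridian Literacy: $20,240 · North Housing: $18,430 · East Wellness: $28,300 · Garrison Recovery: $33,890 · Redwood Workforce: $17,830 · South Youth: $4,690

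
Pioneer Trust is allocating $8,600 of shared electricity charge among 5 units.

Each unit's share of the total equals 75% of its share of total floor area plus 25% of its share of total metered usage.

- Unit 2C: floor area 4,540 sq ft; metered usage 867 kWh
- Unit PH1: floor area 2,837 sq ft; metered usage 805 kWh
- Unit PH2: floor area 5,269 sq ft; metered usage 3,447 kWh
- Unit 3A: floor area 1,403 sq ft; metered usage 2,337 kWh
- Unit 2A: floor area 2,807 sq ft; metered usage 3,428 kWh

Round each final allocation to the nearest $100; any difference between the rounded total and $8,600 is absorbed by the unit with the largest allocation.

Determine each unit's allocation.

Floor area total 16,856; metered usage total 10,884.
Combined weights (75% floor area + 25% metered usage): Unit 2C 0.2219; Unit PH1 0.1447; Unit PH2 0.3136; Unit 3A 0.1161; Unit 2A 0.2036.
Proportional shares: Unit 2C 1,908.51; Unit PH1 1,244.60; Unit PH2 2,697.11; Unit 3A 998.51; Unit 2A 1,751.27.
At nearest $100: Unit 2C $1,900; Unit PH1 $1,200; Unit PH2 $2,700; Unit 3A $1,000; Unit 2A $1,800. Sum = $8,600.
No rounding difference to absorb.

Unit 2C: $1,900 | Unit PH1: $1,200 | Unit PH2: $2,700 | Unit 3A: $1,000 | Unit 2A: $1,800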